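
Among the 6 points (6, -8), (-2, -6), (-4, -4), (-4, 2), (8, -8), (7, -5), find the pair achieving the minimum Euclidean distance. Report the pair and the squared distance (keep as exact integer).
Pair = ((6, -8), (8, -8)); squared distance = 4

Compute all C(6, 2) = 15 pairwise squared distances (x_i − x_j)² + (y_i − y_j)². The minimum is 4, attained by the pair ((6, -8), (8, -8)).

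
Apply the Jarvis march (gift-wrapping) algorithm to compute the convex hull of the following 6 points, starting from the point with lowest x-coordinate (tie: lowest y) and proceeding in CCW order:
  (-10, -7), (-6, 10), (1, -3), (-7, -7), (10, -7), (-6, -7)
Hull (CCW) = [(-10, -7), (10, -7), (-6, 10)]

Jarvis march: at each step, from the current hull vertex p, select the next vertex q as the point such that every other point lies strictly to the left of (or on) the directed line p → q. (Equivalently: for every other point r, the cross product (q − p) × (r − p) ≥ 0.)
Starting point (lowest x, tie lowest y): (-10, -7). Wrap until returning to start. Resulting hull: (-10, -7), (10, -7), (-6, 10).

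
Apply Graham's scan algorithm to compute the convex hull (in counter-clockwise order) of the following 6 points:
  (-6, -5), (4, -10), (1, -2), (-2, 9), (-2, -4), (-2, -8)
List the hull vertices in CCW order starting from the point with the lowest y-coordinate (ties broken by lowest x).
Hull (CCW) = [(4, -10), (-2, 9), (-6, -5), (-2, -8)]

Graham scan procedure:
  1. Find the pivot p₀ = point with lowest y (tie → lowest x): (4, -10).
  2. Sort the remaining points by polar angle around p₀.
  3. Walk through sorted points, maintaining a stack; pop the top while the last three entries make a non-left turn (cross product ≤ 0).
  4. Final stack is the convex hull in CCW order: (4, -10), (-2, 9), (-6, -5), (-2, -8).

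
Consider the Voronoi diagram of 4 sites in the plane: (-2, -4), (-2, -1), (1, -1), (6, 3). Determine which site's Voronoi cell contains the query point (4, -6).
Nearest site = (1, -1)

The Voronoi cell of site s contains exactly those query points closer to s than to any other site. Compute squared distances from q = (4, -6) to each site:
  (1 − 4)² + (-1 − -6)² = 34
  (-2 − 4)² + (-4 − -6)² = 40
  (-2 − 4)² + (-1 − -6)² = 61
  (6 − 4)² + (3 − -6)² = 85
Minimum is attained by (1, -1), so q lies in its Voronoi cell.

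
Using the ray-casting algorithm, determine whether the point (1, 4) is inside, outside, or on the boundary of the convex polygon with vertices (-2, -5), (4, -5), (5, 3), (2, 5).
The point (1, 4) lies strictly outside the polygon

Cast a horizontal ray to the right from the query point and count how many polygon edges it crosses (each edge strictly once or zero times, handled with the usual half-open convention). 
Parity of crossings → even ⇒ outside.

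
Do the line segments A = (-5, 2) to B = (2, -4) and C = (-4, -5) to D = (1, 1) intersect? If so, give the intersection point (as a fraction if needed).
Yes; intersection at (-73/72, -17/12) (t = 41/72 on AB, s = 43/72 on CD)

Parametrize AB as A + t(B − A) = (-5 + 7 t, 2 + -6 t) and CD as C + s(D − C) = (-4 + 5 s, -5 + 6 s). Solve the linear system for (t, s). Determinant = -72 ≠ 0, so a unique intersection of the containing lines exists. Solution: t = 41/72, s = 43/72 — both in [0, 1], so the segments cross. Intersection point: (-73/72, -17/12).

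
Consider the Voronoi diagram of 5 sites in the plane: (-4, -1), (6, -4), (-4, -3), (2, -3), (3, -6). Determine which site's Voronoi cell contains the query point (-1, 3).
Nearest site = (-4, -1)

The Voronoi cell of site s contains exactly those query points closer to s than to any other site. Compute squared distances from q = (-1, 3) to each site:
  (-4 − -1)² + (-1 − 3)² = 25
  (-4 − -1)² + (-3 − 3)² = 45
  (2 − -1)² + (-3 − 3)² = 45
  (3 − -1)² + (-6 − 3)² = 97
  (6 − -1)² + (-4 − 3)² = 98
Minimum is attained by (-4, -1), so q lies in its Voronoi cell.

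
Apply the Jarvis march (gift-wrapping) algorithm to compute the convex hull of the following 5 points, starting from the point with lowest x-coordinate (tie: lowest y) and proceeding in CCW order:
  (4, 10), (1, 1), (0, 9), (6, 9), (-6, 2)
Hull (CCW) = [(-6, 2), (1, 1), (6, 9), (4, 10), (0, 9)]

Jarvis march: at each step, from the current hull vertex p, select the next vertex q as the point such that every other point lies strictly to the left of (or on) the directed line p → q. (Equivalently: for every other point r, the cross product (q − p) × (r − p) ≥ 0.)
Starting point (lowest x, tie lowest y): (-6, 2). Wrap until returning to start. Resulting hull: (-6, 2), (1, 1), (6, 9), (4, 10), (0, 9).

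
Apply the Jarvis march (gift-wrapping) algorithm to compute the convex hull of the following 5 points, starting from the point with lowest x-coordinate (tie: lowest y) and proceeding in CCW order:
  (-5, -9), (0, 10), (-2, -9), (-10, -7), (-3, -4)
Hull (CCW) = [(-10, -7), (-5, -9), (-2, -9), (0, 10)]

Jarvis march: at each step, from the current hull vertex p, select the next vertex q as the point such that every other point lies strictly to the left of (or on) the directed line p → q. (Equivalently: for every other point r, the cross product (q − p) × (r − p) ≥ 0.)
Starting point (lowest x, tie lowest y): (-10, -7). Wrap until returning to start. Resulting hull: (-10, -7), (-5, -9), (-2, -9), (0, 10).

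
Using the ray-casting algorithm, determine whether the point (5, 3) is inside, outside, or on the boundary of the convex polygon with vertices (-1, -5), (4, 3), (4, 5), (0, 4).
The point (5, 3) lies strictly outside the polygon

Cast a horizontal ray to the right from the query point and count how many polygon edges it crosses (each edge strictly once or zero times, handled with the usual half-open convention). 
Parity of crossings → even ⇒ outside.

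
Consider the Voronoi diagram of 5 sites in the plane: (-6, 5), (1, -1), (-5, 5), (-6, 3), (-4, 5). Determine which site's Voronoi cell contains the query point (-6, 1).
Nearest site = (-6, 3)

The Voronoi cell of site s contains exactly those query points closer to s than to any other site. Compute squared distances from q = (-6, 1) to each site:
  (-6 − -6)² + (3 − 1)² = 4
  (-6 − -6)² + (5 − 1)² = 16
  (-5 − -6)² + (5 − 1)² = 17
  (-4 − -6)² + (5 − 1)² = 20
  (1 − -6)² + (-1 − 1)² = 53
Minimum is attained by (-6, 3), so q lies in its Voronoi cell.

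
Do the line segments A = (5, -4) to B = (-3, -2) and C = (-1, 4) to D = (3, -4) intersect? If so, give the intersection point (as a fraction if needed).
Yes; intersection at (19/7, -24/7) (t = 2/7 on AB, s = 13/14 on CD)

Parametrize AB as A + t(B − A) = (5 + -8 t, -4 + 2 t) and CD as C + s(D − C) = (-1 + 4 s, 4 + -8 s). Solve the linear system for (t, s). Determinant = -56 ≠ 0, so a unique intersection of the containing lines exists. Solution: t = 2/7, s = 13/14 — both in [0, 1], so the segments cross. Intersection point: (19/7, -24/7).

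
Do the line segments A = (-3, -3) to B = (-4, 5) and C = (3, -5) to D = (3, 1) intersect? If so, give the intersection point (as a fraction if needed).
No (intersection of containing lines falls outside at least one segment)

Parametrize and solve: t = -6, s = -23/3. At least one of these is outside [0, 1], so the segments do not intersect.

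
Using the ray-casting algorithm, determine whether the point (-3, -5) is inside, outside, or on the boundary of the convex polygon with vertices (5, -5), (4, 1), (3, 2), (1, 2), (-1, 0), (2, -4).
The point (-3, -5) lies strictly outside the polygon

Cast a horizontal ray to the right from the query point and count how many polygon edges it crosses (each edge strictly once or zero times, handled with the usual half-open convention). 
Parity of crossings → even ⇒ outside.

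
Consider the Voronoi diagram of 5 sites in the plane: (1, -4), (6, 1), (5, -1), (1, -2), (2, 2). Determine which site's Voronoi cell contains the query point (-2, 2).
Nearest site = (2, 2)

The Voronoi cell of site s contains exactly those query points closer to s than to any other site. Compute squared distances from q = (-2, 2) to each site:
  (2 − -2)² + (2 − 2)² = 16
  (1 − -2)² + (-2 − 2)² = 25
  (1 − -2)² + (-4 − 2)² = 45
  (5 − -2)² + (-1 − 2)² = 58
  (6 − -2)² + (1 − 2)² = 65
Minimum is attained by (2, 2), so q lies in its Voronoi cell.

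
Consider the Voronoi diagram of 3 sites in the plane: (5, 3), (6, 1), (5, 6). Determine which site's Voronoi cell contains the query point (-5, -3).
Nearest site = (5, 3)

The Voronoi cell of site s contains exactly those query points closer to s than to any other site. Compute squared distances from q = (-5, -3) to each site:
  (5 − -5)² + (3 − -3)² = 136
  (6 − -5)² + (1 − -3)² = 137
  (5 − -5)² + (6 − -3)² = 181
Minimum is attained by (5, 3), so q lies in its Voronoi cell.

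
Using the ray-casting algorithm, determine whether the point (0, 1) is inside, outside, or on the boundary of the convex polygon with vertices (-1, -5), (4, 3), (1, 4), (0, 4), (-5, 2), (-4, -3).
The point (0, 1) lies strictly inside the polygon

Cast a horizontal ray to the right from the query point and count how many polygon edges it crosses (each edge strictly once or zero times, handled with the usual half-open convention). 
Parity of crossings → odd ⇒ inside.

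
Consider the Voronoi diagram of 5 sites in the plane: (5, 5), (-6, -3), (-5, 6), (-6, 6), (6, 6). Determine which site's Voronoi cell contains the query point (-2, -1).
Nearest site = (-6, -3)

The Voronoi cell of site s contains exactly those query points closer to s than to any other site. Compute squared distances from q = (-2, -1) to each site:
  (-6 − -2)² + (-3 − -1)² = 20
  (-5 − -2)² + (6 − -1)² = 58
  (-6 − -2)² + (6 − -1)² = 65
  (5 − -2)² + (5 − -1)² = 85
  (6 − -2)² + (6 − -1)² = 113
Minimum is attained by (-6, -3), so q lies in its Voronoi cell.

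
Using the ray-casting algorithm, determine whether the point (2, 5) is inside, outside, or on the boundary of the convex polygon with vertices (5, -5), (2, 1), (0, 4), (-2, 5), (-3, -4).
The point (2, 5) lies strictly outside the polygon

Cast a horizontal ray to the right from the query point and count how many polygon edges it crosses (each edge strictly once or zero times, handled with the usual half-open convention). 
Parity of crossings → even ⇒ outside.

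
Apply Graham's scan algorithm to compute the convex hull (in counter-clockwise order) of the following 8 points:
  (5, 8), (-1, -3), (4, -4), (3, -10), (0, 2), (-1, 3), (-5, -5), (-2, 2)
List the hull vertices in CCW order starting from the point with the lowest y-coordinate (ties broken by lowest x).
Hull (CCW) = [(3, -10), (4, -4), (5, 8), (-1, 3), (-2, 2), (-5, -5)]

Graham scan procedure:
  1. Find the pivot p₀ = point with lowest y (tie → lowest x): (3, -10).
  2. Sort the remaining points by polar angle around p₀.
  3. Walk through sorted points, maintaining a stack; pop the top while the last three entries make a non-left turn (cross product ≤ 0).
  4. Final stack is the convex hull in CCW order: (3, -10), (4, -4), (5, 8), (-1, 3), (-2, 2), (-5, -5).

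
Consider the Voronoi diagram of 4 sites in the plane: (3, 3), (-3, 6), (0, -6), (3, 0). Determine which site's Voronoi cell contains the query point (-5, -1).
Nearest site = (0, -6)

The Voronoi cell of site s contains exactly those query points closer to s than to any other site. Compute squared distances from q = (-5, -1) to each site:
  (0 − -5)² + (-6 − -1)² = 50
  (-3 − -5)² + (6 − -1)² = 53
  (3 − -5)² + (0 − -1)² = 65
  (3 − -5)² + (3 − -1)² = 80
Minimum is attained by (0, -6), so q lies in its Voronoi cell.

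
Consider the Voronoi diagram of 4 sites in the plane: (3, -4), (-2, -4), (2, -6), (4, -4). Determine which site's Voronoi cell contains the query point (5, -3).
Nearest site = (4, -4)

The Voronoi cell of site s contains exactly those query points closer to s than to any other site. Compute squared distances from q = (5, -3) to each site:
  (4 − 5)² + (-4 − -3)² = 2
  (3 − 5)² + (-4 − -3)² = 5
  (2 − 5)² + (-6 − -3)² = 18
  (-2 − 5)² + (-4 − -3)² = 50
Minimum is attained by (4, -4), so q lies in its Voronoi cell.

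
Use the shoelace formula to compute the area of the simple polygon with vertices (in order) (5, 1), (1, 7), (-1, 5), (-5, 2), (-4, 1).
Area = 63/2

Shoelace formula: Area = (1/2) |Σ_i (x_i · y_{i+1} − x_{i+1} · y_i)| (indices mod n). Compute each cross term:
  (5)(7) − (1)(1) = 34
  (1)(5) − (-1)(7) = 12
  (-1)(2) − (-5)(5) = 23
  (-5)(1) − (-4)(2) = 3
  (-4)(1) − (5)(1) = -9
Sum = 63, so (signed) Area = 63/2 = 63/2, |Area| = 63/2.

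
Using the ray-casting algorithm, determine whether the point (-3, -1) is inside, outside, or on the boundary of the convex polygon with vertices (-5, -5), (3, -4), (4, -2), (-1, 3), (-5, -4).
The point (-3, -1) lies strictly inside the polygon

Cast a horizontal ray to the right from the query point and count how many polygon edges it crosses (each edge strictly once or zero times, handled with the usual half-open convention). 
Parity of crossings → odd ⇒ inside.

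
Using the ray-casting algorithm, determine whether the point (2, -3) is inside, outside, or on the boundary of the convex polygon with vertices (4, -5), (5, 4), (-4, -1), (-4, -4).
The point (2, -3) lies strictly inside the polygon

Cast a horizontal ray to the right from the query point and count how many polygon edges it crosses (each edge strictly once or zero times, handled with the usual half-open convention). 
Parity of crossings → odd ⇒ inside.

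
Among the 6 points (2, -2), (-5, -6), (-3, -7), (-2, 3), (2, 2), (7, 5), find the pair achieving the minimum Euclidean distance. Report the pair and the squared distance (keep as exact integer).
Pair = ((-5, -6), (-3, -7)); squared distance = 5

Compute all C(6, 2) = 15 pairwise squared distances (x_i − x_j)² + (y_i − y_j)². The minimum is 5, attained by the pair ((-5, -6), (-3, -7)).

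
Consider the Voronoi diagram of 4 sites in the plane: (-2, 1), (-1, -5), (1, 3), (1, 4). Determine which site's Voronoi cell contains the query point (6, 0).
Nearest site = (1, 3)

The Voronoi cell of site s contains exactly those query points closer to s than to any other site. Compute squared distances from q = (6, 0) to each site:
  (1 − 6)² + (3 − 0)² = 34
  (1 − 6)² + (4 − 0)² = 41
  (-2 − 6)² + (1 − 0)² = 65
  (-1 − 6)² + (-5 − 0)² = 74
Minimum is attained by (1, 3), so q lies in its Voronoi cell.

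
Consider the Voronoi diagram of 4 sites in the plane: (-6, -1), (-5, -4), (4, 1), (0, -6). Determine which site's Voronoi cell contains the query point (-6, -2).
Nearest site = (-6, -1)

The Voronoi cell of site s contains exactly those query points closer to s than to any other site. Compute squared distances from q = (-6, -2) to each site:
  (-6 − -6)² + (-1 − -2)² = 1
  (-5 − -6)² + (-4 − -2)² = 5
  (0 − -6)² + (-6 − -2)² = 52
  (4 − -6)² + (1 − -2)² = 109
Minimum is attained by (-6, -1), so q lies in its Voronoi cell.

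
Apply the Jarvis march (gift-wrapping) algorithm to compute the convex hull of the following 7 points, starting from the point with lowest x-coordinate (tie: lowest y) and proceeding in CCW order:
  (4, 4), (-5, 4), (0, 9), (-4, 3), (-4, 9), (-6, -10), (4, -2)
Hull (CCW) = [(-6, -10), (4, -2), (4, 4), (0, 9), (-4, 9), (-5, 4)]

Jarvis march: at each step, from the current hull vertex p, select the next vertex q as the point such that every other point lies strictly to the left of (or on) the directed line p → q. (Equivalently: for every other point r, the cross product (q − p) × (r − p) ≥ 0.)
Starting point (lowest x, tie lowest y): (-6, -10). Wrap until returning to start. Resulting hull: (-6, -10), (4, -2), (4, 4), (0, 9), (-4, 9), (-5, 4).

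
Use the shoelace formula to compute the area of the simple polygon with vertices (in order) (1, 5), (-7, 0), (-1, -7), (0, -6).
Area = 48

Shoelace formula: Area = (1/2) |Σ_i (x_i · y_{i+1} − x_{i+1} · y_i)| (indices mod n). Compute each cross term:
  (1)(0) − (-7)(5) = 35
  (-7)(-7) − (-1)(0) = 49
  (-1)(-6) − (0)(-7) = 6
  (0)(5) − (1)(-6) = 6
Sum = 96, so (signed) Area = 96/2 = 48, |Area| = 48.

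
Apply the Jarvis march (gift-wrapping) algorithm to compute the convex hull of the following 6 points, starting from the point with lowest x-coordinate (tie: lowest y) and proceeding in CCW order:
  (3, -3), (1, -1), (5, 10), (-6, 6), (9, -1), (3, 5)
Hull (CCW) = [(-6, 6), (3, -3), (9, -1), (5, 10)]

Jarvis march: at each step, from the current hull vertex p, select the next vertex q as the point such that every other point lies strictly to the left of (or on) the directed line p → q. (Equivalently: for every other point r, the cross product (q − p) × (r − p) ≥ 0.)
Starting point (lowest x, tie lowest y): (-6, 6). Wrap until returning to start. Resulting hull: (-6, 6), (3, -3), (9, -1), (5, 10).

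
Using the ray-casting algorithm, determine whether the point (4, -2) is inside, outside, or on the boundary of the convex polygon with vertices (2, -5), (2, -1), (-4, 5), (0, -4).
The point (4, -2) lies strictly outside the polygon

Cast a horizontal ray to the right from the query point and count how many polygon edges it crosses (each edge strictly once or zero times, handled with the usual half-open convention). 
Parity of crossings → even ⇒ outside.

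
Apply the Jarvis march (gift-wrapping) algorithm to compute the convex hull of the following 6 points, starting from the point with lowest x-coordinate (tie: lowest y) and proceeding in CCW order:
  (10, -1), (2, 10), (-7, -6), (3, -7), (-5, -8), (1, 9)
Hull (CCW) = [(-7, -6), (-5, -8), (3, -7), (10, -1), (2, 10), (1, 9)]

Jarvis march: at each step, from the current hull vertex p, select the next vertex q as the point such that every other point lies strictly to the left of (or on) the directed line p → q. (Equivalently: for every other point r, the cross product (q − p) × (r − p) ≥ 0.)
Starting point (lowest x, tie lowest y): (-7, -6). Wrap until returning to start. Resulting hull: (-7, -6), (-5, -8), (3, -7), (10, -1), (2, 10), (1, 9).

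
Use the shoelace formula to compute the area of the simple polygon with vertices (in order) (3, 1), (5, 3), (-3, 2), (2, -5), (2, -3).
Area = 49/2

Shoelace formula: Area = (1/2) |Σ_i (x_i · y_{i+1} − x_{i+1} · y_i)| (indices mod n). Compute each cross term:
  (3)(3) − (5)(1) = 4
  (5)(2) − (-3)(3) = 19
  (-3)(-5) − (2)(2) = 11
  (2)(-3) − (2)(-5) = 4
  (2)(1) − (3)(-3) = 11
Sum = 49, so (signed) Area = 49/2 = 49/2, |Area| = 49/2.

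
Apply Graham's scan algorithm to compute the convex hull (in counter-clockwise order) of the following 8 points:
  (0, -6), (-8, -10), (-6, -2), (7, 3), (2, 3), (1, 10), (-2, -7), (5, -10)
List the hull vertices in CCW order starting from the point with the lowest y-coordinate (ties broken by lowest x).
Hull (CCW) = [(-8, -10), (5, -10), (7, 3), (1, 10), (-6, -2)]

Graham scan procedure:
  1. Find the pivot p₀ = point with lowest y (tie → lowest x): (-8, -10).
  2. Sort the remaining points by polar angle around p₀.
  3. Walk through sorted points, maintaining a stack; pop the top while the last three entries make a non-left turn (cross product ≤ 0).
  4. Final stack is the convex hull in CCW order: (-8, -10), (5, -10), (7, 3), (1, 10), (-6, -2).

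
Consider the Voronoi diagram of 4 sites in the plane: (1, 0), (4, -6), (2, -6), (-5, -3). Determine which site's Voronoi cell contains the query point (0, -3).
Nearest site = (1, 0)

The Voronoi cell of site s contains exactly those query points closer to s than to any other site. Compute squared distances from q = (0, -3) to each site:
  (1 − 0)² + (0 − -3)² = 10
  (2 − 0)² + (-6 − -3)² = 13
  (-5 − 0)² + (-3 − -3)² = 25
  (4 − 0)² + (-6 − -3)² = 25
Minimum is attained by (1, 0), so q lies in its Voronoi cell.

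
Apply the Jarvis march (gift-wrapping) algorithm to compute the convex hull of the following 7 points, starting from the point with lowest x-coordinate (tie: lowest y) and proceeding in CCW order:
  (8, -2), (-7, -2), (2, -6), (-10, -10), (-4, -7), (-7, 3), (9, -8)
Hull (CCW) = [(-10, -10), (9, -8), (8, -2), (-7, 3)]

Jarvis march: at each step, from the current hull vertex p, select the next vertex q as the point such that every other point lies strictly to the left of (or on) the directed line p → q. (Equivalently: for every other point r, the cross product (q − p) × (r − p) ≥ 0.)
Starting point (lowest x, tie lowest y): (-10, -10). Wrap until returning to start. Resulting hull: (-10, -10), (9, -8), (8, -2), (-7, 3).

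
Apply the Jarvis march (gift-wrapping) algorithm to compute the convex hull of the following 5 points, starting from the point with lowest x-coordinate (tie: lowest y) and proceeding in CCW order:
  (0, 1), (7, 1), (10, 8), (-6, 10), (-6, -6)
Hull (CCW) = [(-6, -6), (7, 1), (10, 8), (-6, 10)]

Jarvis march: at each step, from the current hull vertex p, select the next vertex q as the point such that every other point lies strictly to the left of (or on) the directed line p → q. (Equivalently: for every other point r, the cross product (q − p) × (r − p) ≥ 0.)
Starting point (lowest x, tie lowest y): (-6, -6). Wrap until returning to start. Resulting hull: (-6, -6), (7, 1), (10, 8), (-6, 10).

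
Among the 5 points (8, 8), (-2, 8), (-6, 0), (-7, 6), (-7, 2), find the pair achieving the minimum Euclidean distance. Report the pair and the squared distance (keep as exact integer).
Pair = ((-6, 0), (-7, 2)); squared distance = 5

Compute all C(5, 2) = 10 pairwise squared distances (x_i − x_j)² + (y_i − y_j)². The minimum is 5, attained by the pair ((-6, 0), (-7, 2)).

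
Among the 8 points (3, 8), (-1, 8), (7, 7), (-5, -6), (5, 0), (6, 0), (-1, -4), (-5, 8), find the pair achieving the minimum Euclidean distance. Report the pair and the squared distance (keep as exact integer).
Pair = ((5, 0), (6, 0)); squared distance = 1

Compute all C(8, 2) = 28 pairwise squared distances (x_i − x_j)² + (y_i − y_j)². The minimum is 1, attained by the pair ((5, 0), (6, 0)).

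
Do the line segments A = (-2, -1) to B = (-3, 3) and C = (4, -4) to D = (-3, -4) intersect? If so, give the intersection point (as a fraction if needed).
No (intersection of containing lines falls outside at least one segment)

Parametrize and solve: t = -3/4, s = 3/4. At least one of these is outside [0, 1], so the segments do not intersect.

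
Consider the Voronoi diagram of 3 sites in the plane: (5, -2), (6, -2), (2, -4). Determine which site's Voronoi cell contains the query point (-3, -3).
Nearest site = (2, -4)

The Voronoi cell of site s contains exactly those query points closer to s than to any other site. Compute squared distances from q = (-3, -3) to each site:
  (2 − -3)² + (-4 − -3)² = 26
  (5 − -3)² + (-2 − -3)² = 65
  (6 − -3)² + (-2 − -3)² = 82
Minimum is attained by (2, -4), so q lies in its Voronoi cell.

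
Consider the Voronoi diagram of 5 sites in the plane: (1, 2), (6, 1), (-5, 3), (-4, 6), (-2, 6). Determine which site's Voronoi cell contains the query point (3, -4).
Nearest site = (6, 1)

The Voronoi cell of site s contains exactly those query points closer to s than to any other site. Compute squared distances from q = (3, -4) to each site:
  (6 − 3)² + (1 − -4)² = 34
  (1 − 3)² + (2 − -4)² = 40
  (-5 − 3)² + (3 − -4)² = 113
  (-2 − 3)² + (6 − -4)² = 125
  (-4 − 3)² + (6 − -4)² = 149
Minimum is attained by (6, 1), so q lies in its Voronoi cell.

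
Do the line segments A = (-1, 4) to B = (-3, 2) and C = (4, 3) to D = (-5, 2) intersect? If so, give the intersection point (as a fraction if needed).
Yes; intersection at (-11/4, 9/4) (t = 7/8 on AB, s = 3/4 on CD)

Parametrize AB as A + t(B − A) = (-1 + -2 t, 4 + -2 t) and CD as C + s(D − C) = (4 + -9 s, 3 + -1 s). Solve the linear system for (t, s). Determinant = 16 ≠ 0, so a unique intersection of the containing lines exists. Solution: t = 7/8, s = 3/4 — both in [0, 1], so the segments cross. Intersection point: (-11/4, 9/4).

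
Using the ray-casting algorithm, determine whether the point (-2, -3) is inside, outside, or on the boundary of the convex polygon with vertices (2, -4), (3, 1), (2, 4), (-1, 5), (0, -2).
The point (-2, -3) lies strictly outside the polygon

Cast a horizontal ray to the right from the query point and count how many polygon edges it crosses (each edge strictly once or zero times, handled with the usual half-open convention). 
Parity of crossings → even ⇒ outside.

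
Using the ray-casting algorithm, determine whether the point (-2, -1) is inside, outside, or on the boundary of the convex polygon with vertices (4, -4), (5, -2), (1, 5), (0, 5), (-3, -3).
The point (-2, -1) lies strictly inside the polygon

Cast a horizontal ray to the right from the query point and count how many polygon edges it crosses (each edge strictly once or zero times, handled with the usual half-open convention). 
Parity of crossings → odd ⇒ inside.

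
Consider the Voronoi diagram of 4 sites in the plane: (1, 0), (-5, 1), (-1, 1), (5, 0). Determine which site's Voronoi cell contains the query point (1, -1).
Nearest site = (1, 0)

The Voronoi cell of site s contains exactly those query points closer to s than to any other site. Compute squared distances from q = (1, -1) to each site:
  (1 − 1)² + (0 − -1)² = 1
  (-1 − 1)² + (1 − -1)² = 8
  (5 − 1)² + (0 − -1)² = 17
  (-5 − 1)² + (1 − -1)² = 40
Minimum is attained by (1, 0), so q lies in its Voronoi cell.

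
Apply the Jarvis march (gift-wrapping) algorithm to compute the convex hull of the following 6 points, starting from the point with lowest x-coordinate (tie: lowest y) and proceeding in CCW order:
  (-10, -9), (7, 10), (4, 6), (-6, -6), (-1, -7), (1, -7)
Hull (CCW) = [(-10, -9), (1, -7), (7, 10)]

Jarvis march: at each step, from the current hull vertex p, select the next vertex q as the point such that every other point lies strictly to the left of (or on) the directed line p → q. (Equivalently: for every other point r, the cross product (q − p) × (r − p) ≥ 0.)
Starting point (lowest x, tie lowest y): (-10, -9). Wrap until returning to start. Resulting hull: (-10, -9), (1, -7), (7, 10).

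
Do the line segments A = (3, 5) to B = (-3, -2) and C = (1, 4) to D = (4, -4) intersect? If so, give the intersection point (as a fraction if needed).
Yes; intersection at (31/23, 212/69) (t = 19/69 on AB, s = 8/69 on CD)

Parametrize AB as A + t(B − A) = (3 + -6 t, 5 + -7 t) and CD as C + s(D − C) = (1 + 3 s, 4 + -8 s). Solve the linear system for (t, s). Determinant = -69 ≠ 0, so a unique intersection of the containing lines exists. Solution: t = 19/69, s = 8/69 — both in [0, 1], so the segments cross. Intersection point: (31/23, 212/69).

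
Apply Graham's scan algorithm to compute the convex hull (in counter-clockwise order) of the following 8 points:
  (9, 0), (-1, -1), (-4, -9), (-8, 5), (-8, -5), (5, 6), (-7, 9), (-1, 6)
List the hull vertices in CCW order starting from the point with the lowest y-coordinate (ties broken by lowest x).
Hull (CCW) = [(-4, -9), (9, 0), (5, 6), (-7, 9), (-8, 5), (-8, -5)]

Graham scan procedure:
  1. Find the pivot p₀ = point with lowest y (tie → lowest x): (-4, -9).
  2. Sort the remaining points by polar angle around p₀.
  3. Walk through sorted points, maintaining a stack; pop the top while the last three entries make a non-left turn (cross product ≤ 0).
  4. Final stack is the convex hull in CCW order: (-4, -9), (9, 0), (5, 6), (-7, 9), (-8, 5), (-8, -5).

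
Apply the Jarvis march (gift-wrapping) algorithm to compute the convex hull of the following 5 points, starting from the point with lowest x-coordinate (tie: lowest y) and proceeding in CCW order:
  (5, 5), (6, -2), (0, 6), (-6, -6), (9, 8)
Hull (CCW) = [(-6, -6), (6, -2), (9, 8), (0, 6)]

Jarvis march: at each step, from the current hull vertex p, select the next vertex q as the point such that every other point lies strictly to the left of (or on) the directed line p → q. (Equivalently: for every other point r, the cross product (q − p) × (r − p) ≥ 0.)
Starting point (lowest x, tie lowest y): (-6, -6). Wrap until returning to start. Resulting hull: (-6, -6), (6, -2), (9, 8), (0, 6).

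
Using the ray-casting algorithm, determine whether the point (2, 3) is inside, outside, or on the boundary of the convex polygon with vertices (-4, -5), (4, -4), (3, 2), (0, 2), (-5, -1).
The point (2, 3) lies strictly outside the polygon

Cast a horizontal ray to the right from the query point and count how many polygon edges it crosses (each edge strictly once or zero times, handled with the usual half-open convention). 
Parity of crossings → even ⇒ outside.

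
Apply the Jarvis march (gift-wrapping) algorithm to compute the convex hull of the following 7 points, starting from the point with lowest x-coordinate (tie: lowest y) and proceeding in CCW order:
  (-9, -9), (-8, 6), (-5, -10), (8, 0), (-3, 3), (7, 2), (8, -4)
Hull (CCW) = [(-9, -9), (-5, -10), (8, -4), (8, 0), (7, 2), (-8, 6)]

Jarvis march: at each step, from the current hull vertex p, select the next vertex q as the point such that every other point lies strictly to the left of (or on) the directed line p → q. (Equivalently: for every other point r, the cross product (q − p) × (r − p) ≥ 0.)
Starting point (lowest x, tie lowest y): (-9, -9). Wrap until returning to start. Resulting hull: (-9, -9), (-5, -10), (8, -4), (8, 0), (7, 2), (-8, 6).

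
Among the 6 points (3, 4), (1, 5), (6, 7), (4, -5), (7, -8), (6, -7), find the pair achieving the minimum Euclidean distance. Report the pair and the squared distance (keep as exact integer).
Pair = ((7, -8), (6, -7)); squared distance = 2

Compute all C(6, 2) = 15 pairwise squared distances (x_i − x_j)² + (y_i − y_j)². The minimum is 2, attained by the pair ((7, -8), (6, -7)).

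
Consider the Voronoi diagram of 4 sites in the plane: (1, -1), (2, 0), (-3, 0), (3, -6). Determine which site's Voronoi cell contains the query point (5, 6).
Nearest site = (2, 0)

The Voronoi cell of site s contains exactly those query points closer to s than to any other site. Compute squared distances from q = (5, 6) to each site:
  (2 − 5)² + (0 − 6)² = 45
  (1 − 5)² + (-1 − 6)² = 65
  (-3 − 5)² + (0 − 6)² = 100
  (3 − 5)² + (-6 − 6)² = 148
Minimum is attained by (2, 0), so q lies in its Voronoi cell.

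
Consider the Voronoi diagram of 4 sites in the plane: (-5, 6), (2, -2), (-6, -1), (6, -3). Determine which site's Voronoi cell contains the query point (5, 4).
Nearest site = (2, -2)

The Voronoi cell of site s contains exactly those query points closer to s than to any other site. Compute squared distances from q = (5, 4) to each site:
  (2 − 5)² + (-2 − 4)² = 45
  (6 − 5)² + (-3 − 4)² = 50
  (-5 − 5)² + (6 − 4)² = 104
  (-6 − 5)² + (-1 − 4)² = 146
Minimum is attained by (2, -2), so q lies in its Voronoi cell.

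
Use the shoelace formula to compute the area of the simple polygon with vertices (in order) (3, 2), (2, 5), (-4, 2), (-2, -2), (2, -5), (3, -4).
Area = 43

Shoelace formula: Area = (1/2) |Σ_i (x_i · y_{i+1} − x_{i+1} · y_i)| (indices mod n). Compute each cross term:
  (3)(5) − (2)(2) = 11
  (2)(2) − (-4)(5) = 24
  (-4)(-2) − (-2)(2) = 12
  (-2)(-5) − (2)(-2) = 14
  (2)(-4) − (3)(-5) = 7
  (3)(2) − (3)(-4) = 18
Sum = 86, so (signed) Area = 86/2 = 43, |Area| = 43.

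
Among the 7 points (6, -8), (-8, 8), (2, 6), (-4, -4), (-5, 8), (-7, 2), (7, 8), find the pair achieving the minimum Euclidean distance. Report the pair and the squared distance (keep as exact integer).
Pair = ((-8, 8), (-5, 8)); squared distance = 9

Compute all C(7, 2) = 21 pairwise squared distances (x_i − x_j)² + (y_i − y_j)². The minimum is 9, attained by the pair ((-8, 8), (-5, 8)).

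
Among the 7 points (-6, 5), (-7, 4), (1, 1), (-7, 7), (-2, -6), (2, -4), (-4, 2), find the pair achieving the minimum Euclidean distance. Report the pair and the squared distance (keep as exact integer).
Pair = ((-6, 5), (-7, 4)); squared distance = 2

Compute all C(7, 2) = 21 pairwise squared distances (x_i − x_j)² + (y_i − y_j)². The minimum is 2, attained by the pair ((-6, 5), (-7, 4)).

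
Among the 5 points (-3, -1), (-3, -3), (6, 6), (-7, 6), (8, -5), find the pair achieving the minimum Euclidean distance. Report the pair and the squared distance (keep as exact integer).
Pair = ((-3, -1), (-3, -3)); squared distance = 4

Compute all C(5, 2) = 10 pairwise squared distances (x_i − x_j)² + (y_i − y_j)². The minimum is 4, attained by the pair ((-3, -1), (-3, -3)).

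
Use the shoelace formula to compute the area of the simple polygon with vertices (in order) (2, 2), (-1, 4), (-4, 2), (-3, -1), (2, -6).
Area = 35

Shoelace formula: Area = (1/2) |Σ_i (x_i · y_{i+1} − x_{i+1} · y_i)| (indices mod n). Compute each cross term:
  (2)(4) − (-1)(2) = 10
  (-1)(2) − (-4)(4) = 14
  (-4)(-1) − (-3)(2) = 10
  (-3)(-6) − (2)(-1) = 20
  (2)(2) − (2)(-6) = 16
Sum = 70, so (signed) Area = 70/2 = 35, |Area| = 35.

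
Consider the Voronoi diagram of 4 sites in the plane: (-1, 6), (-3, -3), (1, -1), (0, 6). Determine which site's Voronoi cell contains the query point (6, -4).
Nearest site = (1, -1)

The Voronoi cell of site s contains exactly those query points closer to s than to any other site. Compute squared distances from q = (6, -4) to each site:
  (1 − 6)² + (-1 − -4)² = 34
  (-3 − 6)² + (-3 − -4)² = 82
  (0 − 6)² + (6 − -4)² = 136
  (-1 − 6)² + (6 − -4)² = 149
Minimum is attained by (1, -1), so q lies in its Voronoi cell.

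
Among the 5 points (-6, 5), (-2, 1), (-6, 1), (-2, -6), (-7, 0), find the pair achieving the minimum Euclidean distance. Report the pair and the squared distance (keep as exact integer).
Pair = ((-6, 1), (-7, 0)); squared distance = 2

Compute all C(5, 2) = 10 pairwise squared distances (x_i − x_j)² + (y_i − y_j)². The minimum is 2, attained by the pair ((-6, 1), (-7, 0)).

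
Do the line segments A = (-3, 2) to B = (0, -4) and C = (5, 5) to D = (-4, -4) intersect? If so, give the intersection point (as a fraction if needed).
Yes; intersection at (-4/3, -4/3) (t = 5/9 on AB, s = 19/27 on CD)

Parametrize AB as A + t(B − A) = (-3 + 3 t, 2 + -6 t) and CD as C + s(D − C) = (5 + -9 s, 5 + -9 s). Solve the linear system for (t, s). Determinant = 81 ≠ 0, so a unique intersection of the containing lines exists. Solution: t = 5/9, s = 19/27 — both in [0, 1], so the segments cross. Intersection point: (-4/3, -4/3).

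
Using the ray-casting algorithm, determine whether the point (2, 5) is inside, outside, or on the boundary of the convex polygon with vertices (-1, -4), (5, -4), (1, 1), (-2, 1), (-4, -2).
The point (2, 5) lies strictly outside the polygon

Cast a horizontal ray to the right from the query point and count how many polygon edges it crosses (each edge strictly once or zero times, handled with the usual half-open convention). 
Parity of crossings → even ⇒ outside.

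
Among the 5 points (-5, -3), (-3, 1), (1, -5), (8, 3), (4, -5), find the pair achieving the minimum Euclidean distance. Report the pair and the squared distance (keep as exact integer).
Pair = ((1, -5), (4, -5)); squared distance = 9

Compute all C(5, 2) = 10 pairwise squared distances (x_i − x_j)² + (y_i − y_j)². The minimum is 9, attained by the pair ((1, -5), (4, -5)).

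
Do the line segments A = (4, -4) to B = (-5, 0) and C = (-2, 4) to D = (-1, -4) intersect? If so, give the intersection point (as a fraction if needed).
Yes; intersection at (-22/17, -28/17) (t = 10/17 on AB, s = 12/17 on CD)

Parametrize AB as A + t(B − A) = (4 + -9 t, -4 + 4 t) and CD as C + s(D − C) = (-2 + 1 s, 4 + -8 s). Solve the linear system for (t, s). Determinant = -68 ≠ 0, so a unique intersection of the containing lines exists. Solution: t = 10/17, s = 12/17 — both in [0, 1], so the segments cross. Intersection point: (-22/17, -28/17).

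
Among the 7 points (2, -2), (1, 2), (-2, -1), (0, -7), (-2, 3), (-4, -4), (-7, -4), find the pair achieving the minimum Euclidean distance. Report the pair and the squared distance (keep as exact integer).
Pair = ((-4, -4), (-7, -4)); squared distance = 9

Compute all C(7, 2) = 21 pairwise squared distances (x_i − x_j)² + (y_i − y_j)². The minimum is 9, attained by the pair ((-4, -4), (-7, -4)).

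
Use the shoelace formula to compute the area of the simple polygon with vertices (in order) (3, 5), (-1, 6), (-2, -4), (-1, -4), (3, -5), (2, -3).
Area = 40

Shoelace formula: Area = (1/2) |Σ_i (x_i · y_{i+1} − x_{i+1} · y_i)| (indices mod n). Compute each cross term:
  (3)(6) − (-1)(5) = 23
  (-1)(-4) − (-2)(6) = 16
  (-2)(-4) − (-1)(-4) = 4
  (-1)(-5) − (3)(-4) = 17
  (3)(-3) − (2)(-5) = 1
  (2)(5) − (3)(-3) = 19
Sum = 80, so (signed) Area = 80/2 = 40, |Area| = 40.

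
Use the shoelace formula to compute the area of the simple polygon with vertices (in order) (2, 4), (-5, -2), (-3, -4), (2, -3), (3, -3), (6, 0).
Area = 46

Shoelace formula: Area = (1/2) |Σ_i (x_i · y_{i+1} − x_{i+1} · y_i)| (indices mod n). Compute each cross term:
  (2)(-2) − (-5)(4) = 16
  (-5)(-4) − (-3)(-2) = 14
  (-3)(-3) − (2)(-4) = 17
  (2)(-3) − (3)(-3) = 3
  (3)(0) − (6)(-3) = 18
  (6)(4) − (2)(0) = 24
Sum = 92, so (signed) Area = 92/2 = 46, |Area| = 46.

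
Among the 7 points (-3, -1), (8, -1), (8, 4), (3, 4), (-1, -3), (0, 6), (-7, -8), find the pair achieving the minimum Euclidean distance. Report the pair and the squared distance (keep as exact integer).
Pair = ((-3, -1), (-1, -3)); squared distance = 8

Compute all C(7, 2) = 21 pairwise squared distances (x_i − x_j)² + (y_i − y_j)². The minimum is 8, attained by the pair ((-3, -1), (-1, -3)).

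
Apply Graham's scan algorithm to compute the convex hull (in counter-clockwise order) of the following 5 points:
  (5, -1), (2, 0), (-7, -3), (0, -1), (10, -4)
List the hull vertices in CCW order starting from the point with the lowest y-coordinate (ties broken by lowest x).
Hull (CCW) = [(10, -4), (5, -1), (2, 0), (-7, -3)]

Graham scan procedure:
  1. Find the pivot p₀ = point with lowest y (tie → lowest x): (10, -4).
  2. Sort the remaining points by polar angle around p₀.
  3. Walk through sorted points, maintaining a stack; pop the top while the last three entries make a non-left turn (cross product ≤ 0).
  4. Final stack is the convex hull in CCW order: (10, -4), (5, -1), (2, 0), (-7, -3).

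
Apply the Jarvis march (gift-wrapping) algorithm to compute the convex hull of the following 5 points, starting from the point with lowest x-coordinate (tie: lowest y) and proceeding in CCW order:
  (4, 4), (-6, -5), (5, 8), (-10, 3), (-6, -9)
Hull (CCW) = [(-10, 3), (-6, -9), (4, 4), (5, 8)]

Jarvis march: at each step, from the current hull vertex p, select the next vertex q as the point such that every other point lies strictly to the left of (or on) the directed line p → q. (Equivalently: for every other point r, the cross product (q − p) × (r − p) ≥ 0.)
Starting point (lowest x, tie lowest y): (-10, 3). Wrap until returning to start. Resulting hull: (-10, 3), (-6, -9), (4, 4), (5, 8).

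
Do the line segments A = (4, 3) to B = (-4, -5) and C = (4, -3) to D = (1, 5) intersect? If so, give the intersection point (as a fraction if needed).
Yes; intersection at (26/11, 15/11) (t = 9/44 on AB, s = 6/11 on CD)

Parametrize AB as A + t(B − A) = (4 + -8 t, 3 + -8 t) and CD as C + s(D − C) = (4 + -3 s, -3 + 8 s). Solve the linear system for (t, s). Determinant = 88 ≠ 0, so a unique intersection of the containing lines exists. Solution: t = 9/44, s = 6/11 — both in [0, 1], so the segments cross. Intersection point: (26/11, 15/11).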